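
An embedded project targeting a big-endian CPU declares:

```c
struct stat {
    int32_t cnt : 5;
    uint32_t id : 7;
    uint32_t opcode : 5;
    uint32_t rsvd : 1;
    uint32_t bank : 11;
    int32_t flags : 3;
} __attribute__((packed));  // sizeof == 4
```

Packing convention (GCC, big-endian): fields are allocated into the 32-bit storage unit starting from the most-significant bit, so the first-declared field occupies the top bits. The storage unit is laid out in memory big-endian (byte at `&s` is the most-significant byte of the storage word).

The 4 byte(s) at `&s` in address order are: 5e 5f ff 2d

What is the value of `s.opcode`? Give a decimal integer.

31

[0]=0x5e [1]=0x5f [2]=0xff [3]=0x2d (big-endian) → word 0x5e5fff2d
cnt [27+:5] = (word>>27) & 0x1f = 11
id [20+:7] = (word>>20) & 0x7f = 101
opcode [15+:5] = (word>>15) & 0x1f = 31  ←
rsvd [14+:1] = (word>>14) & 0x1 = 1
bank [3+:11] = (word>>3) & 0x7ff = 2021
flags [0+:3] = (word>>0) & 0x7 = 5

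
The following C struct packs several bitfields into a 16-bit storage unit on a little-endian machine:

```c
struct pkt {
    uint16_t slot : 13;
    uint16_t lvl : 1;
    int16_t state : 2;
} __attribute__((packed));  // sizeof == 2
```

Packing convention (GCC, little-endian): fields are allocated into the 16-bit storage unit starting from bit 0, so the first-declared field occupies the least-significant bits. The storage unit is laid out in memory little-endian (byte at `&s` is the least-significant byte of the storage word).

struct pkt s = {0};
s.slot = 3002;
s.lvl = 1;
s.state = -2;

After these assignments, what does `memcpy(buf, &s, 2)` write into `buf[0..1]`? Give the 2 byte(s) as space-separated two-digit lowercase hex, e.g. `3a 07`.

ba ab

slot:13 = 3002 → 0xbba << 0 → word 0x0bba
lvl:1 = 1 → 0x1 << 13 → word 0x2bba
state:2 = -2 → 0x2 << 14 → word 0xabba
word = 0xabba → little-endian bytes:
  [0]=0xba  [1]=0xab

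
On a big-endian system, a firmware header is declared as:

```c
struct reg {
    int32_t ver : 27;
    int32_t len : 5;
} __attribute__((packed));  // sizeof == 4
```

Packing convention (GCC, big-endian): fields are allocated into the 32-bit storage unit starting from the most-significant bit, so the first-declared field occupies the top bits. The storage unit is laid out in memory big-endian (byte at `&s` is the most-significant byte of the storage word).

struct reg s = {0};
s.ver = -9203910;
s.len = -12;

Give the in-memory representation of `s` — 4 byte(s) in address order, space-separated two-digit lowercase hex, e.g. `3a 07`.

[5+:27] ver=-9203910 & 0x7ffffff = 0x7738f3a; word=0xee71e740
[0+:5] len=-12 & 0x1f = 0x14; word=0xee71e754
word = 0xee71e754 → big-endian bytes:
  [0]=0xee  [1]=0x71  [2]=0xe7  [3]=0x54

ee 71 e7 54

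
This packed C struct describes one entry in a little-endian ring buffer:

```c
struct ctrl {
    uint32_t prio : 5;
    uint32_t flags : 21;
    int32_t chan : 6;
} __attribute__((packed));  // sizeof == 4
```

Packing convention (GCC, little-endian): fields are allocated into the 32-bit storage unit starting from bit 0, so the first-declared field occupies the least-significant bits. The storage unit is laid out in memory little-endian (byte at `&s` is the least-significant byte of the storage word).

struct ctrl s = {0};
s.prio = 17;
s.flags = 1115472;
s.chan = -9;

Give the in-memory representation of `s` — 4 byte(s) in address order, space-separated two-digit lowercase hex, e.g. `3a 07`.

prio:5 = 17 → 0x11 << 0 → word 0x00000011
flags:21 = 1115472 → 0x110550 << 5 → word 0x0220aa11
chan:6 = -9 → 0x37 << 26 → word 0xde20aa11
word = 0xde20aa11 → little-endian bytes:
  [0]=0x11  [1]=0xaa  [2]=0x20  [3]=0xde

11 aa 20 de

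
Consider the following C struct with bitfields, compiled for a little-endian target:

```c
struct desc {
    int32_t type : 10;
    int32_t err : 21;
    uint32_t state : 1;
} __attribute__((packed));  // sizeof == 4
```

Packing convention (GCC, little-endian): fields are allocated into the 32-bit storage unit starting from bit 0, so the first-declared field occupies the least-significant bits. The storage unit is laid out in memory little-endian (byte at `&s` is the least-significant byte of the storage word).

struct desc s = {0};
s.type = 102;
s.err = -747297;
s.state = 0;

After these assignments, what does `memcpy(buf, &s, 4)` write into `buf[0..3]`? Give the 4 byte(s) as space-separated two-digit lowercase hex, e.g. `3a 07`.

[0+:10] type=102 & 0x3ff = 0x66; word=0x00000066
[10+:21] err=-747297 & 0x1fffff = 0x1498df; word=0x52637c66
[31+:1] state=0 & 0x1 = 0x0; word=0x52637c66
word = 0x52637c66 → little-endian bytes:
  [0]=0x66  [1]=0x7c  [2]=0x63  [3]=0x52

66 7c 63 52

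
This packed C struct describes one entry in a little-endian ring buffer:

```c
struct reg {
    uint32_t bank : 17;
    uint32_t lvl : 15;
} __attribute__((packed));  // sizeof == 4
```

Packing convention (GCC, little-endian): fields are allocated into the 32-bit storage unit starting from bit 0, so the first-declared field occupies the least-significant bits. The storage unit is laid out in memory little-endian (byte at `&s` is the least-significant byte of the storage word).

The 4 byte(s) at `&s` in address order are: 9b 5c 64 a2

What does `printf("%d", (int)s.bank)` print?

23707

[0]=0x9b [1]=0x5c [2]=0x64 [3]=0xa2 (little-endian) → word 0xa2645c9b
bank [0+:17] = (word>>0) & 0x1ffff = 23707  ←
lvl [17+:15] = (word>>17) & 0x7fff = 20786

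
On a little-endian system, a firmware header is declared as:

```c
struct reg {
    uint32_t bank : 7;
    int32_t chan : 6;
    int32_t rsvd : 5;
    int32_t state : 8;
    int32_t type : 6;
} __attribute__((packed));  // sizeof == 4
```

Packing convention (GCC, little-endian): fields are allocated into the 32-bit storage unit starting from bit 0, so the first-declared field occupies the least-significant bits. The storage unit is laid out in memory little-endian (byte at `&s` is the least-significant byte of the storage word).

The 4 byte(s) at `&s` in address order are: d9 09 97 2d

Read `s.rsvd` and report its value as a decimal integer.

-8

[0]=0xd9 [1]=0x09 [2]=0x97 [3]=0x2d (little-endian) → word 0x2d9709d9
bank [0+:7] = (word>>0) & 0x7f = 89
chan [7+:6] = (word>>7) & 0x3f = 19
rsvd [13+:5] = (word>>13) & 0x1f = 24  ←
state [18+:8] = (word>>18) & 0xff = 101
type [26+:6] = (word>>26) & 0x3f = 11
rsvd signed 5b, MSB=1: 24 - 32 = -8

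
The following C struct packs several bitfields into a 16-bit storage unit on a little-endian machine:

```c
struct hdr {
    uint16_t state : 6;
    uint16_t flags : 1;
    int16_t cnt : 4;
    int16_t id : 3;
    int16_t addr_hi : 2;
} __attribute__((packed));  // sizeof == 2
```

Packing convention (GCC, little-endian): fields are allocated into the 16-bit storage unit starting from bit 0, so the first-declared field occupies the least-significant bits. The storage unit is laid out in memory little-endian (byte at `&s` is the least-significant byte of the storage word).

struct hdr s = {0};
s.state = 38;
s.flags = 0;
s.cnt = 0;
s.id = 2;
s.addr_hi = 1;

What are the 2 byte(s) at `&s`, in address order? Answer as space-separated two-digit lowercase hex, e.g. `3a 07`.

26 50

[0+:6] state=38 & 0x3f = 0x26; word=0x0026
[6+:1] flags=0 & 0x1 = 0x0; word=0x0026
[7+:4] cnt=0 & 0xf = 0x0; word=0x0026
[11+:3] id=2 & 0x7 = 0x2; word=0x1026
[14+:2] addr_hi=1 & 0x3 = 0x1; word=0x5026
word = 0x5026 → little-endian bytes:
  [0]=0x26  [1]=0x50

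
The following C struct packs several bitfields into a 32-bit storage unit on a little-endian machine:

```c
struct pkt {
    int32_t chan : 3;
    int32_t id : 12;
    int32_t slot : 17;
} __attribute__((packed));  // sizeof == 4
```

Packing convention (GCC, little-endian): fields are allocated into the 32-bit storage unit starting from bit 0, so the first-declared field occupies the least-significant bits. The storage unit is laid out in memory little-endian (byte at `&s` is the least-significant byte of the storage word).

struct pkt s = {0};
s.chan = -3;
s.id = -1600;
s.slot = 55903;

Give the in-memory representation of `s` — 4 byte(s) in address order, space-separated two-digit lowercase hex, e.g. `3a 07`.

[0+:3] chan=-3 & 0x7 = 0x5; word=0x00000005
[3+:12] id=-1600 & 0xfff = 0x9c0; word=0x00004e05
[15+:17] slot=55903 & 0x1ffff = 0xda5f; word=0x6d2fce05
word = 0x6d2fce05 → little-endian bytes:
  [0]=0x05  [1]=0xce  [2]=0x2f  [3]=0x6d

05 ce 2f 6d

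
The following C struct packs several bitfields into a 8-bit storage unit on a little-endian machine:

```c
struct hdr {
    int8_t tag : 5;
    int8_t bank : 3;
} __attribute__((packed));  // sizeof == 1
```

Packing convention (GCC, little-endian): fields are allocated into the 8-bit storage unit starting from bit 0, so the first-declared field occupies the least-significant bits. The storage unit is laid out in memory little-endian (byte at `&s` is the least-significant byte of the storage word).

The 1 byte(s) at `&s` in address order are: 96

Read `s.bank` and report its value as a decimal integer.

-4

[0]=0x96 (little-endian) → word 0x96
tag [0+:5] = (word>>0) & 0x1f = 22
bank [5+:3] = (word>>5) & 0x7 = 4  ←
bank signed 3b, MSB=1: 4 - 8 = -4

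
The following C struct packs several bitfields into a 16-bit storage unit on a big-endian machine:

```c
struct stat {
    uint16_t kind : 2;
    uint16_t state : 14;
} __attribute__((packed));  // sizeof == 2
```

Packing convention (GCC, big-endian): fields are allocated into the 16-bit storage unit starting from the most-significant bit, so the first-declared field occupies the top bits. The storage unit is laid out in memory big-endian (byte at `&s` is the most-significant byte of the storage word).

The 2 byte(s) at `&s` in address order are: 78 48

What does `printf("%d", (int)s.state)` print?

[0]=0x78 [1]=0x48 (big-endian) → word 0x7848
kind:2 @ bit 14 → (0x7848>>14)&0x3 = 0x1
state:14 @ bit 0 → (0x7848>>0)&0x3fff = 0x3848  ←

14408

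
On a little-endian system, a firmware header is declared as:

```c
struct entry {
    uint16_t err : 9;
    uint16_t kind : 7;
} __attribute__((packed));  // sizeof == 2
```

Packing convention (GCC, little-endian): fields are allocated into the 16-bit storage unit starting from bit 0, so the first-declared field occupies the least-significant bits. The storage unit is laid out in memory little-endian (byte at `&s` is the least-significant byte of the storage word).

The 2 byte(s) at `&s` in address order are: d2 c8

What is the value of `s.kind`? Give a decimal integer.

[0]=0xd2 [1]=0xc8 (little-endian) → word 0xc8d2
err [0+:9] = (word>>0) & 0x1ff = 210
kind [9+:7] = (word>>9) & 0x7f = 100  ←

100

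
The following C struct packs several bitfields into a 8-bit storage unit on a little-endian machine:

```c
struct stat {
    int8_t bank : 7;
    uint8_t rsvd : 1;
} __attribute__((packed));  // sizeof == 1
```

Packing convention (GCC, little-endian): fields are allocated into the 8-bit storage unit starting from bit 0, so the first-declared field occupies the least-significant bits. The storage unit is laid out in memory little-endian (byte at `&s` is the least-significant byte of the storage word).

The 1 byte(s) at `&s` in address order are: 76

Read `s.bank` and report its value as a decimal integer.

[0]=0x76 (little-endian) → word 0x76
bank [0+:7] = (word>>0) & 0x7f = 118  ←
rsvd [7+:1] = (word>>7) & 0x1 = 0
bank signed 7b, MSB=1: 118 - 128 = -10

-10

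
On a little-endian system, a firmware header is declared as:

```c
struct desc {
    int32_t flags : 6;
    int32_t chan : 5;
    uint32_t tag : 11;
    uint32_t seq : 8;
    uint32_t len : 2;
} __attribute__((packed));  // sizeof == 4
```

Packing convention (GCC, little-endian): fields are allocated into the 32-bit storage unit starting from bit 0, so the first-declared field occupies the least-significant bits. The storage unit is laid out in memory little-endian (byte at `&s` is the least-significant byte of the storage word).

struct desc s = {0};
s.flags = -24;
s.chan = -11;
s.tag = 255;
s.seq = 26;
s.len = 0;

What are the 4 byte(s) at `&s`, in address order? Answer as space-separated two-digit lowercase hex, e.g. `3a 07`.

flags (6b) val=-24 bits=0x28 at bit 0: 0x00000028
chan (5b) val=-11 bits=0x15 at bit 6: 0x00000568
tag (11b) val=255 bits=0xff at bit 11: 0x0007fd68
seq (8b) val=26 bits=0x1a at bit 22: 0x0687fd68
len (2b) val=0 bits=0x0 at bit 30: 0x0687fd68
word = 0x0687fd68 → little-endian bytes:
  [0]=0x68  [1]=0xfd  [2]=0x87  [3]=0x06

68 fd 87 06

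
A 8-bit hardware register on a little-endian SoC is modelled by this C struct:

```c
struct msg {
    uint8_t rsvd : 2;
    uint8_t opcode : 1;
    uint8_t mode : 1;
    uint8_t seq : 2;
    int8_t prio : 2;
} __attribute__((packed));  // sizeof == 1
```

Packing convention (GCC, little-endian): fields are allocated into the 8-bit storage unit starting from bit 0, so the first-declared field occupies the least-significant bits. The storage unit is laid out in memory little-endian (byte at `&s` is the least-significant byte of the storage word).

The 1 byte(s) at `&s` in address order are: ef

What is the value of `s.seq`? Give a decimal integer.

2

[0]=0xef (little-endian) → word 0xef
rsvd [0+:2] = (word>>0) & 0x3 = 3
opcode [2+:1] = (word>>2) & 0x1 = 1
mode [3+:1] = (word>>3) & 0x1 = 1
seq [4+:2] = (word>>4) & 0x3 = 2  ←
prio [6+:2] = (word>>6) & 0x3 = 3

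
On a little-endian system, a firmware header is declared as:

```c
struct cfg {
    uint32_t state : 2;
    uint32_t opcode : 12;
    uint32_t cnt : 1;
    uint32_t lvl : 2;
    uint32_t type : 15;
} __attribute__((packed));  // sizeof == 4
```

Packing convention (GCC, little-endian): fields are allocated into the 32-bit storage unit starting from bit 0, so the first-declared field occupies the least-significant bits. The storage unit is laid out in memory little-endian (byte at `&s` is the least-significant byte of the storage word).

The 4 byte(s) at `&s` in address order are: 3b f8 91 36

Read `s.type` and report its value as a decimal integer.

6984

[0]=0x3b [1]=0xf8 [2]=0x91 [3]=0x36 (little-endian) → word 0x3691f83b
state [0+:2] = (word>>0) & 0x3 = 3
opcode [2+:12] = (word>>2) & 0xfff = 3598
cnt [14+:1] = (word>>14) & 0x1 = 1
lvl [15+:2] = (word>>15) & 0x3 = 3
type [17+:15] = (word>>17) & 0x7fff = 6984  ←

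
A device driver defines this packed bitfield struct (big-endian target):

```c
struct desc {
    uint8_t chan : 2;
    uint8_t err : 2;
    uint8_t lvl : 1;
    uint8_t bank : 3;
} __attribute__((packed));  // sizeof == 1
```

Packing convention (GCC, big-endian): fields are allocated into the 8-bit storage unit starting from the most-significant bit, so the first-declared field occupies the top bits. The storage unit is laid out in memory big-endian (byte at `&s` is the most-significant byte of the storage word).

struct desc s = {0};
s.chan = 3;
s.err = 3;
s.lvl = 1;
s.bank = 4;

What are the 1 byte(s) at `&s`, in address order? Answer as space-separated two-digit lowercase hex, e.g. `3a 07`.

[6+:2] chan=3 & 0x3 = 0x3; word=0xc0
[4+:2] err=3 & 0x3 = 0x3; word=0xf0
[3+:1] lvl=1 & 0x1 = 0x1; word=0xf8
[0+:3] bank=4 & 0x7 = 0x4; word=0xfc
word = 0xfc → big-endian bytes:
  [0]=0xfc

fc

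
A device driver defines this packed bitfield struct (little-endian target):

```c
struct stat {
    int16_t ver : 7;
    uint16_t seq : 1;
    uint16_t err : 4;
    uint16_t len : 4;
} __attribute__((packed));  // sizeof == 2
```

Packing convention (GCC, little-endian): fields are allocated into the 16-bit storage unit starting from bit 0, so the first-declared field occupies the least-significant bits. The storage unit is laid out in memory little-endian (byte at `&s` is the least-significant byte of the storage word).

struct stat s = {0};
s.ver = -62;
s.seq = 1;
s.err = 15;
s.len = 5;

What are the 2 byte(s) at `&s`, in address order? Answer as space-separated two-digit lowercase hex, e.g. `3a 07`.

[0+:7] ver=-62 & 0x7f = 0x42; word=0x0042
[7+:1] seq=1 & 0x1 = 0x1; word=0x00c2
[8+:4] err=15 & 0xf = 0xf; word=0x0fc2
[12+:4] len=5 & 0xf = 0x5; word=0x5fc2
word = 0x5fc2 → little-endian bytes:
  [0]=0xc2  [1]=0x5f

c2 5f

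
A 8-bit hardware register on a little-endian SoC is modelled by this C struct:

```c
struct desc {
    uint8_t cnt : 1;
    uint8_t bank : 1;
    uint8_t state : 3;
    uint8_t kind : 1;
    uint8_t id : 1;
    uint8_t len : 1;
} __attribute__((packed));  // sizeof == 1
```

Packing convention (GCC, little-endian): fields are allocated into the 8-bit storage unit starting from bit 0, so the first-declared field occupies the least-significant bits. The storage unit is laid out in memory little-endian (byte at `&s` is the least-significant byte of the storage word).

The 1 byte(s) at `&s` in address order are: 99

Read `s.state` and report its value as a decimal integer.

6

[0]=0x99 (little-endian) → word 0x99
cnt [0+:1] = (word>>0) & 0x1 = 1
bank [1+:1] = (word>>1) & 0x1 = 0
state [2+:3] = (word>>2) & 0x7 = 6  ←
kind [5+:1] = (word>>5) & 0x1 = 0
id [6+:1] = (word>>6) & 0x1 = 0
len [7+:1] = (word>>7) & 0x1 = 1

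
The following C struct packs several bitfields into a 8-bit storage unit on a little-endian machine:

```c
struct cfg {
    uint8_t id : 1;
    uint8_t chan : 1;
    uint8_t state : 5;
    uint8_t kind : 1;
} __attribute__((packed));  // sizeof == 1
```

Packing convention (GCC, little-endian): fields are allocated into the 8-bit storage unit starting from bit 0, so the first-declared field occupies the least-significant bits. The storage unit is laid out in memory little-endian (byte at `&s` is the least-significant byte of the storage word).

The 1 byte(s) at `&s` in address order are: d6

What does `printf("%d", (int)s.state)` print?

21

[0]=0xd6 (little-endian) → word 0xd6
id [0+:1] = (word>>0) & 0x1 = 0
chan [1+:1] = (word>>1) & 0x1 = 1
state [2+:5] = (word>>2) & 0x1f = 21  ←
kind [7+:1] = (word>>7) & 0x1 = 1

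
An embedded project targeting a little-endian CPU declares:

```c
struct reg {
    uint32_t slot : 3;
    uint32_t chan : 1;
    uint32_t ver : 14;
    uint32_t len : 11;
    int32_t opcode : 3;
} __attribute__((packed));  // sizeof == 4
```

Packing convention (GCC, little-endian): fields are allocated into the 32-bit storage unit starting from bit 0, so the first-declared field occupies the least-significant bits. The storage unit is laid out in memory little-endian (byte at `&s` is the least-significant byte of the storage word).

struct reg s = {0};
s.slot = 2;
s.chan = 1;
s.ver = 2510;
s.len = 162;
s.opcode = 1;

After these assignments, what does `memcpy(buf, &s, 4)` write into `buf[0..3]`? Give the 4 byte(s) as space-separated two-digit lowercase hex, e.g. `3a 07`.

ea 9c 88 22

slot:3 = 2 → 0x2 << 0 → word 0x00000002
chan:1 = 1 → 0x1 << 3 → word 0x0000000a
ver:14 = 2510 → 0x9ce << 4 → word 0x00009cea
len:11 = 162 → 0xa2 << 18 → word 0x02889cea
opcode:3 = 1 → 0x1 << 29 → word 0x22889cea
word = 0x22889cea → little-endian bytes:
  [0]=0xea  [1]=0x9c  [2]=0x88  [3]=0x22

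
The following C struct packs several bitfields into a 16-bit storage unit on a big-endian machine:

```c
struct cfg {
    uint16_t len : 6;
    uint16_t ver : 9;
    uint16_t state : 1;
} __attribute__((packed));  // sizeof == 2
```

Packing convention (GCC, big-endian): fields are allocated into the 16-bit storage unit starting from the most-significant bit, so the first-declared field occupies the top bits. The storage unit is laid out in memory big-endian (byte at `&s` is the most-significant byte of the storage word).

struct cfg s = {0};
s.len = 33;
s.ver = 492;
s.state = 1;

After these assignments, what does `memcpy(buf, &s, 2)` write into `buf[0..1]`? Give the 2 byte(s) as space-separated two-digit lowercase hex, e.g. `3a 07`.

len (6b) val=33 bits=0x21 at bit 10: 0x8400
ver (9b) val=492 bits=0x1ec at bit 1: 0x87d8
state (1b) val=1 bits=0x1 at bit 0: 0x87d9
word = 0x87d9 → big-endian bytes:
  [0]=0x87  [1]=0xd9

87 d9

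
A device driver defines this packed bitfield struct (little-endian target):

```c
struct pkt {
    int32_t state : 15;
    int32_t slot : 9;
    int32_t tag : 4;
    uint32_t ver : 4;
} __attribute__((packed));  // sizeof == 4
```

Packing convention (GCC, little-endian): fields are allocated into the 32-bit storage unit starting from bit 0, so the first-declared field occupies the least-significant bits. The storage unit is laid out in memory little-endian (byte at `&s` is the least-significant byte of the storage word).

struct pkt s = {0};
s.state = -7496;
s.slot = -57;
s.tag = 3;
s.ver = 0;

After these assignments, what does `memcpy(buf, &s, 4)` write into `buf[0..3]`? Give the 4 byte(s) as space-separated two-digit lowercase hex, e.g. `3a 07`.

b8 e2 e3 03

state (15b) val=-7496 bits=0x62b8 at bit 0: 0x000062b8
slot (9b) val=-57 bits=0x1c7 at bit 15: 0x00e3e2b8
tag (4b) val=3 bits=0x3 at bit 24: 0x03e3e2b8
ver (4b) val=0 bits=0x0 at bit 28: 0x03e3e2b8
word = 0x03e3e2b8 → little-endian bytes:
  [0]=0xb8  [1]=0xe2  [2]=0xe3  [3]=0x03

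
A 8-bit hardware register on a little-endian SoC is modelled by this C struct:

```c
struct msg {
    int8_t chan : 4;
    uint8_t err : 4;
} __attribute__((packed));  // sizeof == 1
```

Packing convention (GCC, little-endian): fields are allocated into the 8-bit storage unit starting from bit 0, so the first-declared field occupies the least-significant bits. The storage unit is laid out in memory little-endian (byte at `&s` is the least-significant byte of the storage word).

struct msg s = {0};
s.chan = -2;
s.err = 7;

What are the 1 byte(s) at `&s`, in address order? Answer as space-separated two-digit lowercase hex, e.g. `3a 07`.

7e

[0+:4] chan=-2 & 0xf = 0xe; word=0x0e
[4+:4] err=7 & 0xf = 0x7; word=0x7e
word = 0x7e → little-endian bytes:
  [0]=0x7e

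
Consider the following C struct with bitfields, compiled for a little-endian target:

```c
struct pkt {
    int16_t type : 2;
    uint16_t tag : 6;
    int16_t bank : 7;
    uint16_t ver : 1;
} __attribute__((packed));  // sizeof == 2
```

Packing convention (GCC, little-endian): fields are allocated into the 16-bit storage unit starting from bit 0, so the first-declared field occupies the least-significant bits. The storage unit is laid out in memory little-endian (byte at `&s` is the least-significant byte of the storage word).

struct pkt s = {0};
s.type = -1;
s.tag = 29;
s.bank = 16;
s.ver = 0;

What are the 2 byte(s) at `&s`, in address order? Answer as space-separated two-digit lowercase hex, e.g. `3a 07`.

[0+:2] type=-1 & 0x3 = 0x3; word=0x0003
[2+:6] tag=29 & 0x3f = 0x1d; word=0x0077
[8+:7] bank=16 & 0x7f = 0x10; word=0x1077
[15+:1] ver=0 & 0x1 = 0x0; word=0x1077
word = 0x1077 → little-endian bytes:
  [0]=0x77  [1]=0x10

77 10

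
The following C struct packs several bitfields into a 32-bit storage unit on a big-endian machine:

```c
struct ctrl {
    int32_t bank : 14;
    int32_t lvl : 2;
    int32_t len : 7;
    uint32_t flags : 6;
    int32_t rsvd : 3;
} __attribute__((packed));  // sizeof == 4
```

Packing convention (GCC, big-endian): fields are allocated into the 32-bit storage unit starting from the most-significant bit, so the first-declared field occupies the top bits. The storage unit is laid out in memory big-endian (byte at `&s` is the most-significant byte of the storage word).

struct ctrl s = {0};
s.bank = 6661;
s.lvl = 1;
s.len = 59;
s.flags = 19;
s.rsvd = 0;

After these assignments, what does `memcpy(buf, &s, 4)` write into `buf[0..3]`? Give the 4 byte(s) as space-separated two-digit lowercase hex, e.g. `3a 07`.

bank:14 = 6661 → 0x1a05 << 18 → word 0x68140000
lvl:2 = 1 → 0x1 << 16 → word 0x68150000
len:7 = 59 → 0x3b << 9 → word 0x68157600
flags:6 = 19 → 0x13 << 3 → word 0x68157698
rsvd:3 = 0 → 0x0 << 0 → word 0x68157698
word = 0x68157698 → big-endian bytes:
  [0]=0x68  [1]=0x15  [2]=0x76  [3]=0x98

68 15 76 98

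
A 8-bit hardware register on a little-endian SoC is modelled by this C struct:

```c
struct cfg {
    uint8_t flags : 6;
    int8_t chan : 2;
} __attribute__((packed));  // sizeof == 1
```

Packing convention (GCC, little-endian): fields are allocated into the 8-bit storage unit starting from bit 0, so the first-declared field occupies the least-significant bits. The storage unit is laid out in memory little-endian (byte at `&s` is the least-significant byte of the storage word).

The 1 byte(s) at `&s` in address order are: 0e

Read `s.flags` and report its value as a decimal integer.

[0]=0x0e (little-endian) → word 0x0e
flags:6 @ bit 0 → (0x0e>>0)&0x3f = 0xe  ←
chan:2 @ bit 6 → (0x0e>>6)&0x3 = 0x0

14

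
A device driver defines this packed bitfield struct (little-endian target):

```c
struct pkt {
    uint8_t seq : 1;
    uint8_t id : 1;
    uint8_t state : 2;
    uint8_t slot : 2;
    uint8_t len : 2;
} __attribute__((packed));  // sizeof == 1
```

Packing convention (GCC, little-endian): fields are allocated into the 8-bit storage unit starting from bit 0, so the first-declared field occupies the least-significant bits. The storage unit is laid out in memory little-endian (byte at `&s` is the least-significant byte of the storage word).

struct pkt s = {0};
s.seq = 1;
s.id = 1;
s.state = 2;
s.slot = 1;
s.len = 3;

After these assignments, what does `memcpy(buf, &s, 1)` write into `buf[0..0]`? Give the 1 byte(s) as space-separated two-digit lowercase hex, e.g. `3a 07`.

[0+:1] seq=1 & 0x1 = 0x1; word=0x01
[1+:1] id=1 & 0x1 = 0x1; word=0x03
[2+:2] state=2 & 0x3 = 0x2; word=0x0b
[4+:2] slot=1 & 0x3 = 0x1; word=0x1b
[6+:2] len=3 & 0x3 = 0x3; word=0xdb
word = 0xdb → little-endian bytes:
  [0]=0xdb

db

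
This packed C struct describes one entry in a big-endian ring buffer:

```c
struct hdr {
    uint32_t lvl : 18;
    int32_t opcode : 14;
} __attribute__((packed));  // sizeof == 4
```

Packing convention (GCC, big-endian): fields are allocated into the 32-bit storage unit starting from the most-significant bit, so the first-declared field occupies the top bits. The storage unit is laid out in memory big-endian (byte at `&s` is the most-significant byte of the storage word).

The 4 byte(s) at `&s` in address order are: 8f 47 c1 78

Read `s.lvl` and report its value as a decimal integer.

146719

[0]=0x8f [1]=0x47 [2]=0xc1 [3]=0x78 (big-endian) → word 0x8f47c178
lvl [14+:18] = (word>>14) & 0x3ffff = 146719  ←
opcode [0+:14] = (word>>0) & 0x3fff = 376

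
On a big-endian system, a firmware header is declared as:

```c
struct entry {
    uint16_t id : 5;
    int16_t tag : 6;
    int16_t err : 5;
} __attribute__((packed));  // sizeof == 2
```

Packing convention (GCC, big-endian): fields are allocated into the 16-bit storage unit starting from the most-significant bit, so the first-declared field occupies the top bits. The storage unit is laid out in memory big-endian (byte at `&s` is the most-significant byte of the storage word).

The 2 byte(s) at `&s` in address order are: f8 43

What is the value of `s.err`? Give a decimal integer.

[0]=0xf8 [1]=0x43 (big-endian) → word 0xf843
id [11+:5] = (word>>11) & 0x1f = 31
tag [5+:6] = (word>>5) & 0x3f = 2
err [0+:5] = (word>>0) & 0x1f = 3  ←
err signed 5b, MSB=0: value = 3

3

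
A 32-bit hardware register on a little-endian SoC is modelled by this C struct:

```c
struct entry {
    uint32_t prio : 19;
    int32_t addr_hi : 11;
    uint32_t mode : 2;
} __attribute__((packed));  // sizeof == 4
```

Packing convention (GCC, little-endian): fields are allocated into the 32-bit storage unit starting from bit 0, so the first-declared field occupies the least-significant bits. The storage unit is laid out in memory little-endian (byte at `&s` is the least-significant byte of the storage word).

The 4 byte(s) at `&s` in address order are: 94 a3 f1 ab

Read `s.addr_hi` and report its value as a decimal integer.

[0]=0x94 [1]=0xa3 [2]=0xf1 [3]=0xab (little-endian) → word 0xabf1a394
prio:19 @ bit 0 → (0xabf1a394>>0)&0x7ffff = 0x1a394
addr_hi:11 @ bit 19 → (0xabf1a394>>19)&0x7ff = 0x57e  ←
mode:2 @ bit 30 → (0xabf1a394>>30)&0x3 = 0x2
addr_hi signed 11b, MSB=1: 1406 - 2048 = -642

-642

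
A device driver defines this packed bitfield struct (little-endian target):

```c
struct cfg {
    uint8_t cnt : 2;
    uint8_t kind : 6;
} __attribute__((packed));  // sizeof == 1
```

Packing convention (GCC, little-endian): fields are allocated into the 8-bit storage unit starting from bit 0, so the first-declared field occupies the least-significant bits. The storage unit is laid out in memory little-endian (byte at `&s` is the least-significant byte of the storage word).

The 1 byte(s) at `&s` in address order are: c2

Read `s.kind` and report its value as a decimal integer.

48

[0]=0xc2 (little-endian) → word 0xc2
cnt:2 @ bit 0 → (0xc2>>0)&0x3 = 0x2
kind:6 @ bit 2 → (0xc2>>2)&0x3f = 0x30  ←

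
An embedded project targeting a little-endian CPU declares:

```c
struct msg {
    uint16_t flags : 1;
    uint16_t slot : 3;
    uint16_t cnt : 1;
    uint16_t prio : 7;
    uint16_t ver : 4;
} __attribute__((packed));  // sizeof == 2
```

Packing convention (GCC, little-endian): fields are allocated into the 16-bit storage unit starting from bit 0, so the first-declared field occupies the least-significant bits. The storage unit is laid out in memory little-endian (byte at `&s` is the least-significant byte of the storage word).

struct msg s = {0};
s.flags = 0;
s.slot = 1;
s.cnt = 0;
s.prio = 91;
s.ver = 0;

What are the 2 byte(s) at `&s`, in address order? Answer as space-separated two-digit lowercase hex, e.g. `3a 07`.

62 0b

flags (1b) val=0 bits=0x0 at bit 0: 0x0000
slot (3b) val=1 bits=0x1 at bit 1: 0x0002
cnt (1b) val=0 bits=0x0 at bit 4: 0x0002
prio (7b) val=91 bits=0x5b at bit 5: 0x0b62
ver (4b) val=0 bits=0x0 at bit 12: 0x0b62
word = 0x0b62 → little-endian bytes:
  [0]=0x62  [1]=0x0b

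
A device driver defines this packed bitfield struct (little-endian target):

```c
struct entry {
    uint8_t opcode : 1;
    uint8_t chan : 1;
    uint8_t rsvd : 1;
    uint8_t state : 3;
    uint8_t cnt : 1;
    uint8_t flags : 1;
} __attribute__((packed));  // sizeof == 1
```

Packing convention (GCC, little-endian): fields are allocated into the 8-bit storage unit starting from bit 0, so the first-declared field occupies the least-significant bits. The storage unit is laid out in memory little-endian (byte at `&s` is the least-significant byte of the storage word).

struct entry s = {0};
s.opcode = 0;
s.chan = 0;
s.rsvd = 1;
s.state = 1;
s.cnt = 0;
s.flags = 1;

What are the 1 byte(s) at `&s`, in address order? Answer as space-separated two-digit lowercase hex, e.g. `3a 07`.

8c

opcode (1b) val=0 bits=0x0 at bit 0: 0x00
chan (1b) val=0 bits=0x0 at bit 1: 0x00
rsvd (1b) val=1 bits=0x1 at bit 2: 0x04
state (3b) val=1 bits=0x1 at bit 3: 0x0c
cnt (1b) val=0 bits=0x0 at bit 6: 0x0c
flags (1b) val=1 bits=0x1 at bit 7: 0x8c
word = 0x8c → little-endian bytes:
  [0]=0x8c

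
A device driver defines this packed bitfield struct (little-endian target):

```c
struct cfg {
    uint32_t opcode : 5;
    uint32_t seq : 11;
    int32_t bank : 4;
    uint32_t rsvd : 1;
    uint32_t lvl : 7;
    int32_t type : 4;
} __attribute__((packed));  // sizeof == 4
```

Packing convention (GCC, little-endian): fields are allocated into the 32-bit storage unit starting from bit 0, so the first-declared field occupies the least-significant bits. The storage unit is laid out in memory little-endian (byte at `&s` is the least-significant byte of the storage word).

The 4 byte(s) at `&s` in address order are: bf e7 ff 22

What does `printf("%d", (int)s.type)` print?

2

[0]=0xbf [1]=0xe7 [2]=0xff [3]=0x22 (little-endian) → word 0x22ffe7bf
opcode:5 @ bit 0 → (0x22ffe7bf>>0)&0x1f = 0x1f
seq:11 @ bit 5 → (0x22ffe7bf>>5)&0x7ff = 0x73d
bank:4 @ bit 16 → (0x22ffe7bf>>16)&0xf = 0xf
rsvd:1 @ bit 20 → (0x22ffe7bf>>20)&0x1 = 0x1
lvl:7 @ bit 21 → (0x22ffe7bf>>21)&0x7f = 0x17
type:4 @ bit 28 → (0x22ffe7bf>>28)&0xf = 0x2  ←
type signed 4b, MSB=0: value = 2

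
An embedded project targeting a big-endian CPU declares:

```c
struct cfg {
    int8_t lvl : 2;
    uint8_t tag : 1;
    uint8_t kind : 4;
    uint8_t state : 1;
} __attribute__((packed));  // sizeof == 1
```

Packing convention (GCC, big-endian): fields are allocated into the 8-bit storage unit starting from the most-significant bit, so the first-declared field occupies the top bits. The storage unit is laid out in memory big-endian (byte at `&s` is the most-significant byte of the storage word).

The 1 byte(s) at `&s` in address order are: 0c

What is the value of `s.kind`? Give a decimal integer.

[0]=0x0c (big-endian) → word 0x0c
lvl [6+:2] = (word>>6) & 0x3 = 0
tag [5+:1] = (word>>5) & 0x1 = 0
kind [1+:4] = (word>>1) & 0xf = 6  ←
state [0+:1] = (word>>0) & 0x1 = 0

6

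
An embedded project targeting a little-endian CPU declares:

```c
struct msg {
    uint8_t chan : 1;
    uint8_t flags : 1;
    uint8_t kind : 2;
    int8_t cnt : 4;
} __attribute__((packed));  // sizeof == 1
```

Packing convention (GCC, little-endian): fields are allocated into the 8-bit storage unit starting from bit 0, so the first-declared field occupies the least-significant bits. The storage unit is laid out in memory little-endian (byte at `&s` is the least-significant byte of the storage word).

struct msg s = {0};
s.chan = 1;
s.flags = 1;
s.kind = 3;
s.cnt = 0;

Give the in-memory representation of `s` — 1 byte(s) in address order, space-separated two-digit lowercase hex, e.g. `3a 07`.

0f

chan:1 = 1 → 0x1 << 0 → word 0x01
flags:1 = 1 → 0x1 << 1 → word 0x03
kind:2 = 3 → 0x3 << 2 → word 0x0f
cnt:4 = 0 → 0x0 << 4 → word 0x0f
word = 0x0f → little-endian bytes:
  [0]=0x0f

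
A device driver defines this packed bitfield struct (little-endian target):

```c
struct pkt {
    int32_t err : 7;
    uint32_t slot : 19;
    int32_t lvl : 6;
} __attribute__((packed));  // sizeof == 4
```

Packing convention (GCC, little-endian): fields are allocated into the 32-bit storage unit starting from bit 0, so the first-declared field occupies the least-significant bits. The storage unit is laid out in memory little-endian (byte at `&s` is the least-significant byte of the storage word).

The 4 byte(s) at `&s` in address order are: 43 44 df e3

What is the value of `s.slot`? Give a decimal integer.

507528

[0]=0x43 [1]=0x44 [2]=0xdf [3]=0xe3 (little-endian) → word 0xe3df4443
err [0+:7] = (word>>0) & 0x7f = 67
slot [7+:19] = (word>>7) & 0x7ffff = 507528  ←
lvl [26+:6] = (word>>26) & 0x3f = 56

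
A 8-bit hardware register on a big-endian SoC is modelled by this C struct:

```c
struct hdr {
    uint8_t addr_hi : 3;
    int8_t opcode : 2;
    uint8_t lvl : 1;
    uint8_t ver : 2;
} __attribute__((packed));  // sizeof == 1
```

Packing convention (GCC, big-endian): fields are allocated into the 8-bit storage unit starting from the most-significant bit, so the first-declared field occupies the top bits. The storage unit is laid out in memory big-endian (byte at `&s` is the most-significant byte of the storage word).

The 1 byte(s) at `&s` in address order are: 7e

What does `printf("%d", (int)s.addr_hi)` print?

3

[0]=0x7e (big-endian) → word 0x7e
addr_hi [5+:3] = (word>>5) & 0x7 = 3  ←
opcode [3+:2] = (word>>3) & 0x3 = 3
lvl [2+:1] = (word>>2) & 0x1 = 1
ver [0+:2] = (word>>0) & 0x3 = 2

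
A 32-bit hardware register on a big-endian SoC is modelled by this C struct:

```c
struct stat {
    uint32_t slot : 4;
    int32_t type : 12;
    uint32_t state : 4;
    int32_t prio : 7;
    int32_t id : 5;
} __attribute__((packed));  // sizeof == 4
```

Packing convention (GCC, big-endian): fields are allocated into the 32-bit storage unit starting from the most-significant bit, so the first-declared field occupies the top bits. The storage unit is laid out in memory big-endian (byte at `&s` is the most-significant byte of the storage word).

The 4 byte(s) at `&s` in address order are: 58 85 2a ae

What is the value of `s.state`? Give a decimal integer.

2

[0]=0x58 [1]=0x85 [2]=0x2a [3]=0xae (big-endian) → word 0x58852aae
slot [28+:4] = (word>>28) & 0xf = 5
type [16+:12] = (word>>16) & 0xfff = 2181
state [12+:4] = (word>>12) & 0xf = 2  ←
prio [5+:7] = (word>>5) & 0x7f = 85
id [0+:5] = (word>>0) & 0x1f = 14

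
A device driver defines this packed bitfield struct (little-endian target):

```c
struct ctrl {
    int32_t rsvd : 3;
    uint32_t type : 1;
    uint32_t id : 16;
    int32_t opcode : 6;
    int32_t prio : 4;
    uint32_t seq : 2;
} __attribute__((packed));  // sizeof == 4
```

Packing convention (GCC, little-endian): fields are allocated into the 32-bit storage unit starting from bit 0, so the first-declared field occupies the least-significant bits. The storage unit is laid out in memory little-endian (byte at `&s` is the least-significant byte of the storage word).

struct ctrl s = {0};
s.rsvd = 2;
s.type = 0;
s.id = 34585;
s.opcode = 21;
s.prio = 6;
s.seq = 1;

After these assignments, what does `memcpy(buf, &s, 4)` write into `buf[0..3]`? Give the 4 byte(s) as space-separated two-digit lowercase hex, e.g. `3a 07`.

[0+:3] rsvd=2 & 0x7 = 0x2; word=0x00000002
[3+:1] type=0 & 0x1 = 0x0; word=0x00000002
[4+:16] id=34585 & 0xffff = 0x8719; word=0x00087192
[20+:6] opcode=21 & 0x3f = 0x15; word=0x01587192
[26+:4] prio=6 & 0xf = 0x6; word=0x19587192
[30+:2] seq=1 & 0x3 = 0x1; word=0x59587192
word = 0x59587192 → little-endian bytes:
  [0]=0x92  [1]=0x71  [2]=0x58  [3]=0x59

92 71 58 59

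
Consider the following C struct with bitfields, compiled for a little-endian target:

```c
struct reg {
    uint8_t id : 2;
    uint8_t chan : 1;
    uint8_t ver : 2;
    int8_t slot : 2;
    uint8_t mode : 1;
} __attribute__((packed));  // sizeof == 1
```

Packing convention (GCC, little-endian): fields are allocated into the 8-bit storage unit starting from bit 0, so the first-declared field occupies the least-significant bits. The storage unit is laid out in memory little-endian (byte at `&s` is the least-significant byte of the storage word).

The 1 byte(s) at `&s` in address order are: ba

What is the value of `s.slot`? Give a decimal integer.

1

[0]=0xba (little-endian) → word 0xba
id [0+:2] = (word>>0) & 0x3 = 2
chan [2+:1] = (word>>2) & 0x1 = 0
ver [3+:2] = (word>>3) & 0x3 = 3
slot [5+:2] = (word>>5) & 0x3 = 1  ←
mode [7+:1] = (word>>7) & 0x1 = 1
slot signed 2b, MSB=0: value = 1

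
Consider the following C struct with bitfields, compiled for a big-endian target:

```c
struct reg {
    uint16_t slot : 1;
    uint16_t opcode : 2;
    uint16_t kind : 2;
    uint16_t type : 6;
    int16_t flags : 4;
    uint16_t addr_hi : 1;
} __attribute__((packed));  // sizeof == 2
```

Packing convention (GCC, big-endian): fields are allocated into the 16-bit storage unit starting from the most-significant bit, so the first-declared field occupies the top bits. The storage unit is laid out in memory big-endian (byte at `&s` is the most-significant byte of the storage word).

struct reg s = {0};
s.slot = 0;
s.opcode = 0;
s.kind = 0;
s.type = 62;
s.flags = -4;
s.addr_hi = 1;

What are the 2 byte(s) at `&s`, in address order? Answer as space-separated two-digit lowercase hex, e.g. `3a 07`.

07 d9

[15+:1] slot=0 & 0x1 = 0x0; word=0x0000
[13+:2] opcode=0 & 0x3 = 0x0; word=0x0000
[11+:2] kind=0 & 0x3 = 0x0; word=0x0000
[5+:6] type=62 & 0x3f = 0x3e; word=0x07c0
[1+:4] flags=-4 & 0xf = 0xc; word=0x07d8
[0+:1] addr_hi=1 & 0x1 = 0x1; word=0x07d9
word = 0x07d9 → big-endian bytes:
  [0]=0x07  [1]=0xd9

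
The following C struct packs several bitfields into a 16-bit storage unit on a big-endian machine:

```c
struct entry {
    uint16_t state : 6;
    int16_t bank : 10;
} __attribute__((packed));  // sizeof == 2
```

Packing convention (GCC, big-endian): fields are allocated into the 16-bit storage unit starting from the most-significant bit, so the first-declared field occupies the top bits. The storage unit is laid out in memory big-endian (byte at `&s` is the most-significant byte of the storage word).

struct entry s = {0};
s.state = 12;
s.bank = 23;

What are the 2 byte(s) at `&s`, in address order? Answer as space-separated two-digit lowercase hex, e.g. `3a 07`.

[10+:6] state=12 & 0x3f = 0xc; word=0x3000
[0+:10] bank=23 & 0x3ff = 0x17; word=0x3017
word = 0x3017 → big-endian bytes:
  [0]=0x30  [1]=0x17

30 17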